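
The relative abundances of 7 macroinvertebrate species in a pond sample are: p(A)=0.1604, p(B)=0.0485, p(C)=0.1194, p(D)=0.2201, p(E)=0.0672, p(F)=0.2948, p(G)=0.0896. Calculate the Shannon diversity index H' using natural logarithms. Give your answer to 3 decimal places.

1.785

Each pᵢ ln pᵢ term (working shown to 5 dp, full precision carried): 0.1604×(-1.83008)=-0.29355, 0.0485×(-3.02619)=-0.14677, 0.1194×(-2.12528)=-0.25376, 0.2201×(-1.51367)=-0.33316, 0.0672×(-2.70008)=-0.18145, 0.2948×(-1.22146)=-0.36009, 0.0896×(-2.41240)=-0.21615.
Sum = -1.78492, so H' = 1.785.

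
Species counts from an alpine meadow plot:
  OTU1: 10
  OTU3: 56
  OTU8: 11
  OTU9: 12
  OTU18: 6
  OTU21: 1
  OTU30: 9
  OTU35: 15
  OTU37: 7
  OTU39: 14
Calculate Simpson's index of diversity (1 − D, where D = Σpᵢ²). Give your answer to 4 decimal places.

Total N = 10+56+11+12+6+1+9+15+7+14 = 141, so the proportions are 0.070922, 0.397163, 0.078014, 0.085106, 0.042553, 0.007092, 0.06383, 0.106383, 0.049645, 0.099291 (working shown to 6 dp, full precision carried).
D = 0.070922² + 0.397163² + 0.078014² + 0.085106² + 0.042553² + 0.007092² + 0.06383² + 0.106383² + 0.049645² + 0.099291² = 0.005030 + 0.157739 + 0.006086 + 0.007243 + 0.001811 + 0.000050 + 0.004074 + 0.011317 + 0.002465 + 0.009859 = 0.205674.
So 1 − D = 0.794326, i.e. 0.7943 to 4 decimal places.

0.7943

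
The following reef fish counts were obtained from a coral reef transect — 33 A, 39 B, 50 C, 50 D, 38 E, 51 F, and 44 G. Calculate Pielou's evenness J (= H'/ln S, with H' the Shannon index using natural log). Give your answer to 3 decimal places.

0.994

Total N = 33+39+50+50+38+51+44 = 305, so the proportions are 0.1082, 0.12787, 0.16393, 0.16393, 0.12459, 0.16721, 0.14426 (working shown to 5 dp, full precision carried).
H' = −Σ pᵢ ln pᵢ = −((-0.24061) + (-0.26299) + (-0.29644) + (-0.29644) + (-0.25949) + (-0.29906) + (-0.27931)) = 1.93434.
With S = 7 species, ln S = 1.94591, so J = 1.93434/1.94591 = 0.99405, i.e. 0.994 to 3 decimal places.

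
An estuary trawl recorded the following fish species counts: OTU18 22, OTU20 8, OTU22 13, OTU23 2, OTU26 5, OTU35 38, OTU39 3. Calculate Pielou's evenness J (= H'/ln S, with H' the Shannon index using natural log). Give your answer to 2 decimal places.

0.80

Total N = 22+8+13+2+5+38+3 = 91, so the proportions are 0.2418, 0.0879, 0.1429, 0.022, 0.0549, 0.4176, 0.033 (working shown to 4 dp, full precision carried).
H' = −Σ pᵢ ln pᵢ = −((-0.3433) + (-0.2138) + (-0.2780) + (-0.0839) + (-0.1594) + (-0.3647) + (-0.1125)) = 1.5555.
With S = 7 species, ln S = 1.9459, so J = 1.5555/1.9459 = 0.7994, i.e. 0.80 to 2 decimal places.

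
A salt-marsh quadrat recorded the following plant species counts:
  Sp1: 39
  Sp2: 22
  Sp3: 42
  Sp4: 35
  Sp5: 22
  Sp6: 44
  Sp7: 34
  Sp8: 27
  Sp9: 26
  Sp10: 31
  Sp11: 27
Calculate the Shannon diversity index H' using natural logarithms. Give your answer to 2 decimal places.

Total N = 39+22+42+35+22+44+34+27+26+31+27 = 349, so the proportions are 0.1117, 0.063, 0.1203, 0.1003, 0.063, 0.1261, 0.0974, 0.0774, 0.0745, 0.0888, 0.0774 (working shown to 4 dp, full precision carried).
Each pᵢ ln pᵢ term: 0.1117×(-2.1915)=-0.2449, 0.063×(-2.7640)=-0.1742, 0.1203×(-2.1174)=-0.2548, 0.1003×(-2.2997)=-0.2306, 0.063×(-2.7640)=-0.1742, 0.1261×(-2.0709)=-0.2611, 0.0974×(-2.3287)=-0.2269, 0.0774×(-2.5592)=-0.1980, 0.0745×(-2.5970)=-0.1935, 0.0888×(-2.4211)=-0.2151, 0.0774×(-2.5592)=-0.1980.
Sum = -2.3713, so H' = 2.37.

2.37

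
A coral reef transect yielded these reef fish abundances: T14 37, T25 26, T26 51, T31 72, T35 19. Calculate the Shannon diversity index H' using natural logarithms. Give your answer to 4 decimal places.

Total N = 37+26+51+72+19 = 205, so the proportions are 0.180488, 0.126829, 0.24878, 0.35122, 0.092683 (working shown to 6 dp, full precision carried).
Each pᵢ ln pᵢ term: 0.180488×(-1.712092)=-0.309012, 0.126829×(-2.064913)=-0.261891, 0.24878×(-1.391184)=-0.346100, 0.35122×(-1.046344)=-0.367496, 0.092683×(-2.378571)=-0.220453.
Sum = -1.504952, so H' = 1.5050.

1.5050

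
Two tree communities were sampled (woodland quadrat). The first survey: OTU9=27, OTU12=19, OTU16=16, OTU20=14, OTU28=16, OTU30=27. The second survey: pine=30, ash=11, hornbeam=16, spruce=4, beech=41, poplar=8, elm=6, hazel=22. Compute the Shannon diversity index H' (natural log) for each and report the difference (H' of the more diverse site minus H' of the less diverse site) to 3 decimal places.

0.083

The first survey: N=119, proportions 0.226891, 0.159664, 0.134454, 0.117647, 0.134454, 0.226891, giving H' = 1.757366 (working shown to 6 dp, full precision carried).
The second survey: N=138, proportions 0.217391, 0.07971, 0.115942, 0.028986, 0.297101, 0.057971, 0.043478, 0.15942, giving H' = 1.840552.
Difference = |1.757366 − 1.840552| = 0.083186, i.e. 0.083 to 3 decimal places.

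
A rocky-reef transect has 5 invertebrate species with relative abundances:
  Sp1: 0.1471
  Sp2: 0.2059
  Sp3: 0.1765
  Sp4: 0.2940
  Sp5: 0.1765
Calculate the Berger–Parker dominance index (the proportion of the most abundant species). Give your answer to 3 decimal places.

0.294

The largest proportion is 0.294, i.e. d = 0.294 to 3 decimal places.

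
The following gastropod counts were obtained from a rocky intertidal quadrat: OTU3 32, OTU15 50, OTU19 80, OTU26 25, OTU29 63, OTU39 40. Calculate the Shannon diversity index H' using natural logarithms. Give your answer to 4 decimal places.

Total N = 32+50+80+25+63+40 = 290, so the proportions are 0.110345, 0.172414, 0.275862, 0.086207, 0.217241, 0.137931 (working shown to 6 dp, full precision carried).
Each pᵢ ln pᵢ term: 0.110345×(-2.204145)=-0.243216, 0.172414×(-1.757858)=-0.303079, 0.275862×(-1.287854)=-0.355270, 0.086207×(-2.451005)=-0.211294, 0.217241×(-1.526746)=-0.331672, 0.137931×(-1.981001)=-0.273242.
Sum = -1.717773, so H' = 1.7178.

1.7178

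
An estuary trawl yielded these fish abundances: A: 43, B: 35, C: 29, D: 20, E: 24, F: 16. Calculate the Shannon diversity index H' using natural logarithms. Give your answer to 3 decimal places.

1.739

Total N = 43+35+29+20+24+16 = 167, so the proportions are 0.25749, 0.20958, 0.17365, 0.11976, 0.14371, 0.09581 (working shown to 5 dp, full precision carried).
Each pᵢ ln pᵢ term: 0.25749×(-1.35679)=-0.34935, 0.20958×(-1.56265)=-0.32750, 0.17365×(-1.75070)=-0.30401, 0.11976×(-2.12226)=-0.25416, 0.14371×(-1.93994)=-0.27879, 0.09581×(-2.34541)=-0.22471.
Sum = -1.73853, so H' = 1.739.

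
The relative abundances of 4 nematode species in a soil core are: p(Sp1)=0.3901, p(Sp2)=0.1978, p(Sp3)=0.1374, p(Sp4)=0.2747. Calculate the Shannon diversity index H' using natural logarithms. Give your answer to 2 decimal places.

1.32

Each pᵢ ln pᵢ term (working shown to 4 dp, full precision carried): 0.3901×(-0.9414)=-0.3672, 0.1978×(-1.6205)=-0.3205, 0.1374×(-1.9849)=-0.2727, 0.2747×(-1.2921)=-0.3549.
Sum = -1.3154, so H' = 1.32.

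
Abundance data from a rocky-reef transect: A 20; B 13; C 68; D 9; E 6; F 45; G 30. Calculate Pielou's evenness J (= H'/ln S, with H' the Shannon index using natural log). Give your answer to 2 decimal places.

Total N = 20+13+68+9+6+45+30 = 191, so the proportions are 0.1047, 0.0681, 0.356, 0.0471, 0.0314, 0.2356, 0.1571 (working shown to 4 dp, full precision carried).
H' = −Σ pᵢ ln pᵢ = −((-0.2363) + (-0.1829) + (-0.3677) + (-0.1440) + (-0.1087) + (-0.3406) + (-0.2907)) = 1.6709.
With S = 7 species, ln S = 1.9459, so J = 1.6709/1.9459 = 0.8587, i.e. 0.86 to 2 decimal places.

0.86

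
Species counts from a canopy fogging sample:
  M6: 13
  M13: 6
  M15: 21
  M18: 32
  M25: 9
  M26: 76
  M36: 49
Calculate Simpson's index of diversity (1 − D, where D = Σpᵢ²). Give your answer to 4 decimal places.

0.7660

Total N = 13+6+21+32+9+76+49 = 206, so the proportions are 0.063107, 0.029126, 0.101942, 0.15534, 0.043689, 0.368932, 0.237864 (working shown to 6 dp, full precision carried).
D = 0.063107² + 0.029126² + 0.101942² + 0.15534² + 0.043689² + 0.368932² + 0.237864² = 0.003982 + 0.000848 + 0.010392 + 0.024130 + 0.001909 + 0.136111 + 0.056579 = 0.233952.
So 1 − D = 0.766048, i.e. 0.7660 to 4 decimal places.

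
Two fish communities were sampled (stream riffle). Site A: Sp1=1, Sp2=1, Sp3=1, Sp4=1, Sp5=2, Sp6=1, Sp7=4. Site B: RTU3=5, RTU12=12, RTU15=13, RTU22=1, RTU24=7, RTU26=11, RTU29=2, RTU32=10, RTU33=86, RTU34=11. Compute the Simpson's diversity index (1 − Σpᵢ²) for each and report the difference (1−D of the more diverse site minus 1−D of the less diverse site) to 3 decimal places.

Site A: N=11, proportions 0.09091, 0.09091, 0.09091, 0.09091, 0.18182, 0.09091, 0.36364, giving 1−D = 0.79339 (working shown to 5 dp, full precision carried).
Site B: N=158, proportions 0.03165, 0.07595, 0.08228, 0.00633, 0.0443, 0.06962, 0.01266, 0.06329, 0.5443, 0.06962, giving 1−D = 0.67433.
Difference = |0.79339 − 0.67433| = 0.11906, i.e. 0.119 to 3 decimal places.

0.119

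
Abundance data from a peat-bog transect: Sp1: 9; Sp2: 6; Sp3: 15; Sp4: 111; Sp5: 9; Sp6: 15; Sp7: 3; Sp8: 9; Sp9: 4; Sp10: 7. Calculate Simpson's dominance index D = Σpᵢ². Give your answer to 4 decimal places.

0.3713

Total N = 9+6+15+111+9+15+3+9+4+7 = 188, so the proportions are 0.047872, 0.031915, 0.079787, 0.590426, 0.047872, 0.079787, 0.015957, 0.047872, 0.021277, 0.037234 (working shown to 6 dp, full precision carried).
D = 0.047872² + 0.031915² + 0.079787² + 0.590426² + 0.047872² + 0.079787² + 0.015957² + 0.047872² + 0.021277² + 0.037234² = 0.002292 + 0.001019 + 0.006366 + 0.348602 + 0.002292 + 0.006366 + 0.000255 + 0.002292 + 0.000453 + 0.001386 = 0.371322.
To 4 decimal places, D = 0.3713.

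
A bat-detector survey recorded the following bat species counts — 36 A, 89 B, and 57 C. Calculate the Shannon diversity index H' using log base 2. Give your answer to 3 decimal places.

1.492

Total N = 36+89+57 = 182, so the proportions are 0.1978, 0.48901, 0.31319 (working shown to 5 dp, full precision carried).
Each pᵢ log₂ pᵢ term: 0.1978×(-2.33787)=-0.46244, 0.48901×(-1.03206)=-0.50469, 0.31319×(-1.67490)=-0.52456.
Sum = -1.49168, so H' = 1.492.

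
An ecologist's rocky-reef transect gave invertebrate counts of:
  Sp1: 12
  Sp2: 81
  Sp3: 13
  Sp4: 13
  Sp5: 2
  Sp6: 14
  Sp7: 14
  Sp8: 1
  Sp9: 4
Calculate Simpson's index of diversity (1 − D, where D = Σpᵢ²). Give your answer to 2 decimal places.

0.69

Total N = 12+81+13+13+2+14+14+1+4 = 154, so the proportions are 0.0779, 0.526, 0.0844, 0.0844, 0.013, 0.0909, 0.0909, 0.0065, 0.026 (working shown to 4 dp, full precision carried).
D = 0.0779² + 0.526² + 0.0844² + 0.0844² + 0.013² + 0.0909² + 0.0909² + 0.0065² + 0.026² = 0.0061 + 0.2766 + 0.0071 + 0.0071 + 0.0002 + 0.0083 + 0.0083 + 0.0000 + 0.0007 = 0.3144.
So 1 − D = 0.6856, i.e. 0.69 to 2 decimal places.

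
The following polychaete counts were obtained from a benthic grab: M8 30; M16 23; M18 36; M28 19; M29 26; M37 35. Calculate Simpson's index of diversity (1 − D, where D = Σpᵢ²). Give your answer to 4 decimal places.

0.8254

Total N = 30+23+36+19+26+35 = 169, so the proportions are 0.177515, 0.136095, 0.213018, 0.112426, 0.153846, 0.207101 (working shown to 6 dp, full precision carried).
D = 0.177515² + 0.136095² + 0.213018² + 0.112426² + 0.153846² + 0.207101² = 0.031512 + 0.018522 + 0.045377 + 0.012640 + 0.023669 + 0.042891 = 0.174609.
So 1 − D = 0.825391, i.e. 0.8254 to 4 decimal places.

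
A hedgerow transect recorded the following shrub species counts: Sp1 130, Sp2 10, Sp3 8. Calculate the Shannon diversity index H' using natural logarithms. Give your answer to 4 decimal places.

Total N = 130+10+8 = 148, so the proportions are 0.878378, 0.067568, 0.054054 (working shown to 6 dp, full precision carried).
Each pᵢ ln pᵢ term: 0.878378×(-0.129678)=-0.113906, 0.067568×(-2.694627)=-0.182069, 0.054054×(-2.917771)=-0.157717.
Sum = -0.453693, so H' = 0.4537.

0.4537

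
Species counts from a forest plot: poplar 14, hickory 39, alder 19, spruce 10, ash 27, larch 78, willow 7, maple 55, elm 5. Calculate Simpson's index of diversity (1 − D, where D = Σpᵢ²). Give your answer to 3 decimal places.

0.813

Total N = 14+39+19+10+27+78+7+55+5 = 254, so the proportions are 0.05512, 0.15354, 0.0748, 0.03937, 0.1063, 0.30709, 0.02756, 0.21654, 0.01969 (working shown to 5 dp, full precision carried).
D = 0.05512² + 0.15354² + 0.0748² + 0.03937² + 0.1063² + 0.30709² + 0.02756² + 0.21654² + 0.01969² = 0.00304 + 0.02358 + 0.00560 + 0.00155 + 0.01130 + 0.09430 + 0.00076 + 0.04689 + 0.00039 = 0.18740.
So 1 − D = 0.81260, i.e. 0.813 to 3 decimal places.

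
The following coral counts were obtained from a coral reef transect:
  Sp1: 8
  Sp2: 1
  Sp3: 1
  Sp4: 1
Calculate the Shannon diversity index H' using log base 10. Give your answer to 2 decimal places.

Total N = 8+1+1+1 = 11, so the proportions are 0.7273, 0.0909, 0.0909, 0.0909 (working shown to 4 dp, full precision carried).
Each pᵢ log₁₀ pᵢ term: 0.7273×(-0.1383)=-0.1006, 0.0909×(-1.0414)=-0.0947, 0.0909×(-1.0414)=-0.0947, 0.0909×(-1.0414)=-0.0947.
Sum = -0.3846, so H' = 0.38.

0.38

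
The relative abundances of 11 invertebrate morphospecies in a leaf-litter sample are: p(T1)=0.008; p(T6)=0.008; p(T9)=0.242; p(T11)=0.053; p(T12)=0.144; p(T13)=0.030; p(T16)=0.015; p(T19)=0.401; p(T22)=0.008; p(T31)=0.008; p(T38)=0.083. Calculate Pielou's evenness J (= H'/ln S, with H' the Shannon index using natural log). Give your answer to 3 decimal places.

0.698

H' = −Σ pᵢ ln pᵢ = −((-0.03863) + (-0.03863) + (-0.34335) + (-0.15569) + (-0.27906) + (-0.10520) + (-0.06300) + (-0.36643) + (-0.03863) + (-0.03863) + (-0.20658)) = 1.67381 (working shown to 5 dp, full precision carried).
With S = 11 species, ln S = 2.39790, so J = 1.67381/2.39790 = 0.69803, i.e. 0.698 to 3 decimal places.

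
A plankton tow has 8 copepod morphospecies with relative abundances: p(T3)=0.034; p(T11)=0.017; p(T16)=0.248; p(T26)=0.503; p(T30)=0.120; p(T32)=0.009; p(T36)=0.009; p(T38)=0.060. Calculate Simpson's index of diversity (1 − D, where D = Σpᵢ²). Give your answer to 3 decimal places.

0.666

D = 0.034² + 0.017² + 0.248² + 0.503² + 0.12² + 0.009² + 0.009² + 0.06² = 0.00116 + 0.00029 + 0.06150 + 0.25301 + 0.01440 + 0.00008 + 0.00008 + 0.00360 = 0.33412 (working shown to 5 dp, full precision carried).
So 1 − D = 0.66588, i.e. 0.666 to 3 decimal places.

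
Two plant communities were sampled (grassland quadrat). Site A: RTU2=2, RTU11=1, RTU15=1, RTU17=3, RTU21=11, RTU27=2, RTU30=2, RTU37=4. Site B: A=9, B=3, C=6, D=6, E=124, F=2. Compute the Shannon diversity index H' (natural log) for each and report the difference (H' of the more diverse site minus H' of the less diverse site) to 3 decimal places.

Site A: N=26, proportions 0.07692, 0.03846, 0.03846, 0.11538, 0.42308, 0.07692, 0.07692, 0.15385, giving H' = 1.74361 (working shown to 5 dp, full precision carried).
Site B: N=150, proportions 0.06, 0.02, 0.04, 0.04, 0.82667, 0.01333, giving H' = 0.71948.
Difference = |1.74361 − 0.71948| = 1.02413, i.e. 1.024 to 3 decimal places.

1.024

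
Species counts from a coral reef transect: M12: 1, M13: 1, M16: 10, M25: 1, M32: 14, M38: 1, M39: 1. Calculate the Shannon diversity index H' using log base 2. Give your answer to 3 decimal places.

1.874

Total N = 1+1+10+1+14+1+1 = 29, so the proportions are 0.03448, 0.03448, 0.34483, 0.03448, 0.48276, 0.03448, 0.03448 (working shown to 5 dp, full precision carried).
Each pᵢ log₂ pᵢ term: 0.03448×(-4.85798)=-0.16752, 0.03448×(-4.85798)=-0.16752, 0.34483×(-1.53605)=-0.52967, 0.03448×(-4.85798)=-0.16752, 0.48276×(-1.05063)=-0.50720, 0.03448×(-4.85798)=-0.16752, 0.03448×(-4.85798)=-0.16752.
Sum = -1.87446, so H' = 1.874.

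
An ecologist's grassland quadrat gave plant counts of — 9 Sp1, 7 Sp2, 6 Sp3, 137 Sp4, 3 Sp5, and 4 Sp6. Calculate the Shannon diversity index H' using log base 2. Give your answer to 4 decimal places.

Total N = 9+7+6+137+3+4 = 166, so the proportions are 0.054217, 0.042169, 0.036145, 0.825301, 0.018072, 0.024096 (working shown to 6 dp, full precision carried).
Each pᵢ log₂ pᵢ term: 0.054217×(-4.205114)=-0.227988, 0.042169×(-4.567685)=-0.192613, 0.036145×(-4.790077)=-0.173135, 0.825301×(-0.277007)=-0.228614, 0.018072×(-5.790077)=-0.104640, 0.024096×(-5.375039)=-0.129519.
Sum = -1.056510, so H' = 1.0565.

1.0565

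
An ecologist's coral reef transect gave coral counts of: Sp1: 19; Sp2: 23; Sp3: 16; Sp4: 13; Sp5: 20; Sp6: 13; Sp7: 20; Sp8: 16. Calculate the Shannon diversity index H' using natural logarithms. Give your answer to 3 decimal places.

Total N = 19+23+16+13+20+13+20+16 = 140, so the proportions are 0.13571, 0.16429, 0.11429, 0.09286, 0.14286, 0.09286, 0.14286, 0.11429 (working shown to 5 dp, full precision carried).
Each pᵢ ln pᵢ term: 0.13571×(-1.99720)=-0.27105, 0.16429×(-1.80615)=-0.29672, 0.11429×(-2.16905)=-0.24789, 0.09286×(-2.37669)=-0.22069, 0.14286×(-1.94591)=-0.27799, 0.09286×(-2.37669)=-0.22069, 0.14286×(-1.94591)=-0.27799, 0.11429×(-2.16905)=-0.24789.
Sum = -2.06092, so H' = 2.061.

2.061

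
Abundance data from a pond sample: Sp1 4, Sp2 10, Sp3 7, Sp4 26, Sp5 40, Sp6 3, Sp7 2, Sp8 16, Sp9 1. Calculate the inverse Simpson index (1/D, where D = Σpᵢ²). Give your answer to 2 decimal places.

Total N = 4+10+7+26+40+3+2+16+1 = 109, so the proportions are 0.036697, 0.091743, 0.06422, 0.238532, 0.366972, 0.027523, 0.018349, 0.146789, 0.009174 (working shown to 6 dp, full precision carried).
D = 0.036697² + 0.091743² + 0.06422² + 0.238532² + 0.366972² + 0.027523² + 0.018349² + 0.146789² + 0.009174² = 0.001347 + 0.008417 + 0.004124 + 0.056898 + 0.134669 + 0.000758 + 0.000337 + 0.021547 + 0.000084 = 0.228179.
So 1/D = 4.3825, i.e. 4.38 to 2 decimal places.

4.38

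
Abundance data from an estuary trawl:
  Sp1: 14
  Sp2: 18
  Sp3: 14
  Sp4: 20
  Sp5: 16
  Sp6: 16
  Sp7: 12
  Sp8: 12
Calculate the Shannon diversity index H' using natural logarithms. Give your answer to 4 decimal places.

Total N = 14+18+14+20+16+16+12+12 = 122, so the proportions are 0.114754, 0.147541, 0.114754, 0.163934, 0.131148, 0.131148, 0.098361, 0.098361 (working shown to 6 dp, full precision carried).
Each pᵢ ln pᵢ term: 0.114754×(-2.164964)=-0.248438, 0.147541×(-1.913649)=-0.282342, 0.114754×(-2.164964)=-0.248438, 0.163934×(-1.808289)=-0.296441, 0.131148×(-2.031432)=-0.266417, 0.131148×(-2.031432)=-0.266417, 0.098361×(-2.319114)=-0.228110, 0.098361×(-2.319114)=-0.228110.
Sum = -2.064713, so H' = 2.0647.

2.0647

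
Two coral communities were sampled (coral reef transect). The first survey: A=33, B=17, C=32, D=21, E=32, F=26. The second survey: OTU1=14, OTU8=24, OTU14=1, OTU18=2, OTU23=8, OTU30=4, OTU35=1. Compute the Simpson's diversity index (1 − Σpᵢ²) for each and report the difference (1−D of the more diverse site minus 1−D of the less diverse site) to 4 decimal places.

The first survey: N=161, proportions 0.2049689, 0.1055901, 0.1987578, 0.1304348, 0.1987578, 0.1614907, giving 1−D = 0.8247367 (working shown to 7 dp, full precision carried).
The second survey: N=54, proportions 0.2592593, 0.4444444, 0.0185185, 0.037037, 0.1481481, 0.0740741, 0.0185185, giving 1−D = 0.7057613.
Difference = |0.8247367 − 0.7057613| = 0.1189754, i.e. 0.1190 to 4 decimal places.

0.1190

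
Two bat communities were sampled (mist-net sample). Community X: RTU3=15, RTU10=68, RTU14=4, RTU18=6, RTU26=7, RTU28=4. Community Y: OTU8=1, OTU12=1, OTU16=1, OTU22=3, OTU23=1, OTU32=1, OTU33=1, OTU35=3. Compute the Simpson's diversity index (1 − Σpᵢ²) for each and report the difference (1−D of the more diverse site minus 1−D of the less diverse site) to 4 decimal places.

Community X: N=104, proportions 0.144231, 0.653846, 0.038462, 0.057692, 0.067308, 0.038462, giving 1−D = 0.540865 (working shown to 6 dp, full precision carried).
Community Y: N=12, proportions 0.083333, 0.083333, 0.083333, 0.25, 0.083333, 0.083333, 0.083333, 0.25, giving 1−D = 0.833333.
Difference = |0.540865 − 0.833333| = 0.292468, i.e. 0.2925 to 4 decimal places.

0.2925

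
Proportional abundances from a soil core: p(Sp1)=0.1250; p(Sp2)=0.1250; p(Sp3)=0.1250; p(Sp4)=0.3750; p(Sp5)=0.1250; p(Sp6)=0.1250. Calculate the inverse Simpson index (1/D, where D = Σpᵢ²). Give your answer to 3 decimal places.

D = 0.125² + 0.125² + 0.125² + 0.375² + 0.125² + 0.125² = 0.0156250 + 0.0156250 + 0.0156250 + 0.1406250 + 0.0156250 + 0.0156250 = 0.2187500 (working shown to 7 dp, full precision carried).
So 1/D = 4.57143, i.e. 4.571 to 3 decimal places.

4.571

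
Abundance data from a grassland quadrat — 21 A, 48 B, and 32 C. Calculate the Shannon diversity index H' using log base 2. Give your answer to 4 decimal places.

Total N = 21+48+32 = 101, so the proportions are 0.207921, 0.475248, 0.316832 (working shown to 6 dp, full precision carried).
Each pᵢ log₂ pᵢ term: 0.207921×(-2.265894)=-0.471126, 0.475248×(-1.073249)=-0.510059, 0.316832×(-1.658211)=-0.525374.
Sum = -1.506559, so H' = 1.5066.

1.5066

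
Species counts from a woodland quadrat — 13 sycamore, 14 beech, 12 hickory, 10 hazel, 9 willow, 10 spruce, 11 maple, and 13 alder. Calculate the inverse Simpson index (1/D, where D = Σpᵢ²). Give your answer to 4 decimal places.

Total N = 13+14+12+10+9+10+11+13 = 92, so the proportions are 0.14130435, 0.15217391, 0.13043478, 0.10869565, 0.09782609, 0.10869565, 0.11956522, 0.14130435 (working shown to 8 dp, full precision carried).
D = 0.14130435² + 0.15217391² + 0.13043478² + 0.10869565² + 0.09782609² + 0.10869565² + 0.11956522² + 0.14130435² = 0.01996692 + 0.02315690 + 0.01701323 + 0.01181474 + 0.00956994 + 0.01181474 + 0.01429584 + 0.01996692 = 0.12759924.
So 1/D = 7.837037, i.e. 7.8370 to 4 decimal places.

7.8370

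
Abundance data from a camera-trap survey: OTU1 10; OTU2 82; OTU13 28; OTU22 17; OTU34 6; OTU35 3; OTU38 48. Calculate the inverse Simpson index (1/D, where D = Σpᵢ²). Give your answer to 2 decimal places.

Total N = 10+82+28+17+6+3+48 = 194, so the proportions are 0.051546, 0.42268, 0.14433, 0.087629, 0.030928, 0.015464, 0.247423 (working shown to 6 dp, full precision carried).
D = 0.051546² + 0.42268² + 0.14433² + 0.087629² + 0.030928² + 0.015464² + 0.247423² = 0.002657 + 0.178659 + 0.020831 + 0.007679 + 0.000957 + 0.000239 + 0.061218 = 0.272239.
So 1/D = 3.6732, i.e. 3.67 to 2 decimal places.

3.67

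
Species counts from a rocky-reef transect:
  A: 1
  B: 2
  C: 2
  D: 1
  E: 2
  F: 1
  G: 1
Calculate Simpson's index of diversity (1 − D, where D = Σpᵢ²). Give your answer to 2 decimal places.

Total N = 1+2+2+1+2+1+1 = 10, so the proportions are 0.1, 0.2, 0.2, 0.1, 0.2, 0.1, 0.1 (working shown to 4 dp, full precision carried).
D = 0.1² + 0.2² + 0.2² + 0.1² + 0.2² + 0.1² + 0.1² = 0.0100 + 0.0400 + 0.0400 + 0.0100 + 0.0400 + 0.0100 + 0.0100 = 0.1600.
So 1 − D = 0.8400, i.e. 0.84 to 2 decimal places.

0.84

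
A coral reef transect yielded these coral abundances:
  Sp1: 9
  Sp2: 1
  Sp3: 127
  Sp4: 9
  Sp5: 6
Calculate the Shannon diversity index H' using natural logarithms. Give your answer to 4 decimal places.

0.6455

Total N = 9+1+127+9+6 = 152, so the proportions are 0.059211, 0.006579, 0.835526, 0.059211, 0.039474 (working shown to 6 dp, full precision carried).
Each pᵢ ln pᵢ term: 0.059211×(-2.826656)=-0.167368, 0.006579×(-5.023881)=-0.033052, 0.835526×(-0.179693)=-0.150139, 0.059211×(-2.826656)=-0.167368, 0.039474×(-3.232121)=-0.127584.
Sum = -0.645510, so H' = 0.6455.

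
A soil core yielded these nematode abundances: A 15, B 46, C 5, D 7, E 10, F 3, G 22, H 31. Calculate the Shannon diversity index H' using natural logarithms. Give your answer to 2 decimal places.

Total N = 15+46+5+7+10+3+22+31 = 139, so the proportions are 0.1079, 0.3309, 0.036, 0.0504, 0.0719, 0.0216, 0.1583, 0.223 (working shown to 4 dp, full precision carried).
Each pᵢ ln pᵢ term: 0.1079×(-2.2264)=-0.2403, 0.3309×(-1.1058)=-0.3660, 0.036×(-3.3250)=-0.1196, 0.0504×(-2.9886)=-0.1505, 0.0719×(-2.6319)=-0.1893, 0.0216×(-3.8359)=-0.0828, 0.1583×(-1.8434)=-0.2918, 0.223×(-1.5005)=-0.3346.
Sum = -1.7749, so H' = 1.77.

1.77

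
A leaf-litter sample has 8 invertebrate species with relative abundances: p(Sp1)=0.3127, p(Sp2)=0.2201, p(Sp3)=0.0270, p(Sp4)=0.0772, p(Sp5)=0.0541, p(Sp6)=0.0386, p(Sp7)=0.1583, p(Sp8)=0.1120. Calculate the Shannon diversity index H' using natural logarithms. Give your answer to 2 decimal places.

1.81

Each pᵢ ln pᵢ term (working shown to 4 dp, full precision carried): 0.3127×(-1.1625)=-0.3635, 0.2201×(-1.5137)=-0.3332, 0.027×(-3.6119)=-0.0975, 0.0772×(-2.5614)=-0.1977, 0.0541×(-2.9169)=-0.1578, 0.0386×(-3.2545)=-0.1256, 0.1583×(-1.8433)=-0.2918, 0.112×(-2.1893)=-0.2452.
Sum = -1.8123, so H' = 1.81.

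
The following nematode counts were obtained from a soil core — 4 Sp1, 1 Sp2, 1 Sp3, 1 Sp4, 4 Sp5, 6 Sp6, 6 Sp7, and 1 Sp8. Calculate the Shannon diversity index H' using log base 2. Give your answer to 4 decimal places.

2.6258

Total N = 4+1+1+1+4+6+6+1 = 24, so the proportions are 0.166667, 0.041667, 0.041667, 0.041667, 0.166667, 0.25, 0.25, 0.041667 (working shown to 6 dp, full precision carried).
Each pᵢ log₂ pᵢ term: 0.166667×(-2.584963)=-0.430827, 0.041667×(-4.584963)=-0.191040, 0.041667×(-4.584963)=-0.191040, 0.041667×(-4.584963)=-0.191040, 0.166667×(-2.584963)=-0.430827, 0.25×(-2.000000)=-0.500000, 0.25×(-2.000000)=-0.500000, 0.041667×(-4.584963)=-0.191040.
Sum = -2.625815, so H' = 2.6258.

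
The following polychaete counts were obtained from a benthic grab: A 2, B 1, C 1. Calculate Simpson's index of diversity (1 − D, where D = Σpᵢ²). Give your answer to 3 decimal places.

Total N = 2+1+1 = 4, so the proportions are 0.5, 0.25, 0.25 (working shown to 5 dp, full precision carried).
D = 0.5² + 0.25² + 0.25² = 0.25000 + 0.06250 + 0.06250 = 0.37500.
So 1 − D = 0.62500, i.e. 0.625 to 3 decimal places.

0.625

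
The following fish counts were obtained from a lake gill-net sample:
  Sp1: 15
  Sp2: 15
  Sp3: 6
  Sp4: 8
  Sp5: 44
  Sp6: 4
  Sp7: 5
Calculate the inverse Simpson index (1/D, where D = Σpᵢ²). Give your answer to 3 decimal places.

Total N = 15+15+6+8+44+4+5 = 97, so the proportions are 0.1546392, 0.1546392, 0.0618557, 0.0824742, 0.4536082, 0.0412371, 0.0515464 (working shown to 7 dp, full precision carried).
D = 0.1546392² + 0.1546392² + 0.0618557² + 0.0824742² + 0.4536082² + 0.0412371² + 0.0515464² = 0.0239133 + 0.0239133 + 0.0038261 + 0.0068020 + 0.2057604 + 0.0017005 + 0.0026570 = 0.2685726.
So 1/D = 3.72339, i.e. 3.723 to 3 decimal places.

3.723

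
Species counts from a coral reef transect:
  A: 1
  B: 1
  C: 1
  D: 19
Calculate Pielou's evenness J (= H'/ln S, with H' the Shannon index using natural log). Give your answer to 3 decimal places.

0.395

Total N = 1+1+1+19 = 22, so the proportions are 0.04545, 0.04545, 0.04545, 0.86364 (working shown to 5 dp, full precision carried).
H' = −Σ pᵢ ln pᵢ = −((-0.14050) + (-0.14050) + (-0.14050) + (-0.12661)) = 0.54812.
With S = 4 species, ln S = 1.38629, so J = 0.54812/1.38629 = 0.39538, i.e. 0.395 to 3 decimal places.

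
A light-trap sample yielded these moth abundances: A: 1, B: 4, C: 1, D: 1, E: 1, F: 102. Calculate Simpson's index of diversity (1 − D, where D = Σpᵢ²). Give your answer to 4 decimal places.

Total N = 1+4+1+1+1+102 = 110, so the proportions are 0.009091, 0.036364, 0.009091, 0.009091, 0.009091, 0.927273 (working shown to 6 dp, full precision carried).
D = 0.009091² + 0.036364² + 0.009091² + 0.009091² + 0.009091² + 0.927273² = 0.000083 + 0.001322 + 0.000083 + 0.000083 + 0.000083 + 0.859835 = 0.861488.
So 1 − D = 0.138512, i.e. 0.1385 to 4 decimal places.

0.1385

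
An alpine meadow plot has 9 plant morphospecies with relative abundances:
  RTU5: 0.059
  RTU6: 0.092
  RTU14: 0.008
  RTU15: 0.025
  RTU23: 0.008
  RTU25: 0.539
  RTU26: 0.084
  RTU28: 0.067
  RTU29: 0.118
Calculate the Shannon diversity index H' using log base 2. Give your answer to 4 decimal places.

Each pᵢ log₂ pᵢ term (working shown to 6 dp, full precision carried): 0.059×(-4.083141)=-0.240905, 0.092×(-3.442222)=-0.316684, 0.008×(-6.965784)=-0.055726, 0.025×(-5.321928)=-0.133048, 0.008×(-6.965784)=-0.055726, 0.539×(-0.891643)=-0.480595, 0.084×(-3.573467)=-0.300171, 0.067×(-3.899695)=-0.261280, 0.118×(-3.083141)=-0.363811.
Sum = -2.207947, so H' = 2.2079.

2.2079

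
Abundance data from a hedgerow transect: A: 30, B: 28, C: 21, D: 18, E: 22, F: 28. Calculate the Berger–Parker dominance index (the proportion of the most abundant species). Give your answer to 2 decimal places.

0.20

Total N = 30+28+21+18+22+28 = 147, so the proportions are 0.2041, 0.1905, 0.1429, 0.1224, 0.1497, 0.1905 (working shown to 4 dp, full precision carried).
The largest proportion is 0.2041, i.e. d = 0.20 to 2 decimal places.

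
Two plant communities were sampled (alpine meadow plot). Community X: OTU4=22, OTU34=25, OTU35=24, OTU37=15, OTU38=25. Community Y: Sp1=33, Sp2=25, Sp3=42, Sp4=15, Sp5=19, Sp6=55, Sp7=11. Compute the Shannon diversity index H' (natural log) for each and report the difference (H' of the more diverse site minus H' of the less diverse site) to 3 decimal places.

0.224

Community X: N=111, proportions 0.1982, 0.22523, 0.21622, 0.13514, 0.22523, giving H' = 1.59385 (working shown to 5 dp, full precision carried).
Community Y: N=200, proportions 0.165, 0.125, 0.21, 0.075, 0.095, 0.275, 0.055, giving H' = 1.81740.
Difference = |1.59385 − 1.81740| = 0.22355, i.e. 0.224 to 3 decimal places.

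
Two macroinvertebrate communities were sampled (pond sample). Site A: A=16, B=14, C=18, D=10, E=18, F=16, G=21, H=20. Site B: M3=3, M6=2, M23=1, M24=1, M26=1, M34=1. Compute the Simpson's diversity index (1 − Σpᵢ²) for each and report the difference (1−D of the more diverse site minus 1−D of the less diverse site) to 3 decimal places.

0.080

Site A: N=133, proportions 0.120301, 0.105263, 0.135338, 0.075188, 0.135338, 0.120301, 0.157895, 0.150376, giving 1−D = 0.870145 (working shown to 6 dp, full precision carried).
Site B: N=9, proportions 0.333333, 0.222222, 0.111111, 0.111111, 0.111111, 0.111111, giving 1−D = 0.790123.
Difference = |0.870145 − 0.790123| = 0.080022, i.e. 0.080 to 3 decimal places.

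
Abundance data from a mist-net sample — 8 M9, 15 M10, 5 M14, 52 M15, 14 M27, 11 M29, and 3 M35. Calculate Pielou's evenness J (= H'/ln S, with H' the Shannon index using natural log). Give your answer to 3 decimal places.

Total N = 8+15+5+52+14+11+3 = 108, so the proportions are 0.07407, 0.13889, 0.0463, 0.48148, 0.12963, 0.10185, 0.02778 (working shown to 5 dp, full precision carried).
H' = −Σ pᵢ ln pᵢ = −((-0.19279) + (-0.27418) + (-0.14225) + (-0.35191) + (-0.26484) + (-0.23265) + (-0.09954)) = 1.55817.
With S = 7 species, ln S = 1.94591, so J = 1.55817/1.94591 = 0.80074, i.e. 0.801 to 3 decimal places.

0.801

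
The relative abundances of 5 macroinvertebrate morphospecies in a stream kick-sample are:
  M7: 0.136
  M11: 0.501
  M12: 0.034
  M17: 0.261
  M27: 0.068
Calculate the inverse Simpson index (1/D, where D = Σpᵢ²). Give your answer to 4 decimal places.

2.9121

D = 0.136² + 0.501² + 0.034² + 0.261² + 0.068² = 0.0184960 + 0.2510010 + 0.0011560 + 0.0681210 + 0.0046240 = 0.3433980 (working shown to 7 dp, full precision carried).
So 1/D = 2.912073, i.e. 2.9121 to 4 decimal places.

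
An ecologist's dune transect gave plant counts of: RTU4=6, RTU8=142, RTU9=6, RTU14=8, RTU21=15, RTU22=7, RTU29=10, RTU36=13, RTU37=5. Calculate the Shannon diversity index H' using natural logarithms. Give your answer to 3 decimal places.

1.298

Total N = 6+142+6+8+15+7+10+13+5 = 212, so the proportions are 0.0283, 0.66981, 0.0283, 0.03774, 0.07075, 0.03302, 0.04717, 0.06132, 0.02358 (working shown to 5 dp, full precision carried).
Each pᵢ ln pᵢ term: 0.0283×(-3.56483)=-0.10089, 0.66981×(-0.40076)=-0.26843, 0.0283×(-3.56483)=-0.10089, 0.03774×(-3.27714)=-0.12367, 0.07075×(-2.64854)=-0.18740, 0.03302×(-3.41068)=-0.11262, 0.04717×(-3.05400)=-0.14406, 0.06132×(-2.79164)=-0.17119, 0.02358×(-3.74715)=-0.08838.
Sum = -1.29751, so H' = 1.298.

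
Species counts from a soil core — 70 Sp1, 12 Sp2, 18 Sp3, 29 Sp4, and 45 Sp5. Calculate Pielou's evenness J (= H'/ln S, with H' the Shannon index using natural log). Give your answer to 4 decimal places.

Total N = 70+12+18+29+45 = 174, so the proportions are 0.402299, 0.068966, 0.103448, 0.166667, 0.258621 (working shown to 6 dp, full precision carried).
H' = −Σ pᵢ ln pᵢ = −((-0.366317) + (-0.184424) + (-0.234691) + (-0.298627) + (-0.349757)) = 1.433816.
With S = 5 species, ln S = 1.609438, so J = 1.433816/1.609438 = 0.890880, i.e. 0.8909 to 4 decimal places.

0.8909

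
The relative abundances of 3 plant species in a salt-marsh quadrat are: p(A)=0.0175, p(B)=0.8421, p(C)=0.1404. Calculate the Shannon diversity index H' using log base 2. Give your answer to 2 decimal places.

0.71

Each pᵢ log₂ pᵢ term (working shown to 4 dp, full precision carried): 0.0175×(-5.8365)=-0.1021, 0.8421×(-0.2479)=-0.2088, 0.1404×(-2.8324)=-0.3977.
Sum = -0.7086, so H' = 0.71.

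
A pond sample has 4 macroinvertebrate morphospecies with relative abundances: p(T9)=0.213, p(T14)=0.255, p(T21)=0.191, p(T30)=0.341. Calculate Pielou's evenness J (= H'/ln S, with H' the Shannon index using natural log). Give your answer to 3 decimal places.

H' = −Σ pᵢ ln pᵢ = −((-0.32940) + (-0.34846) + (-0.31620) + (-0.36687)) = 1.36092 (working shown to 5 dp, full precision carried).
With S = 4 species, ln S = 1.38629, so J = 1.36092/1.38629 = 0.98170, i.e. 0.982 to 3 decimal places.

0.982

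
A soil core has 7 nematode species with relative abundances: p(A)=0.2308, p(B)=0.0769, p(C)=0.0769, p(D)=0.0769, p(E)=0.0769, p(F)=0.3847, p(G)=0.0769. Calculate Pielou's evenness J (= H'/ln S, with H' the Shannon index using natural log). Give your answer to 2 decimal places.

H' = −Σ pᵢ ln pᵢ = −((-0.3384) + (-0.1973) + (-0.1973) + (-0.1973) + (-0.1973) + (-0.3675) + (-0.1973)) = 1.6922 (working shown to 4 dp, full precision carried).
With S = 7 species, ln S = 1.9459, so J = 1.6922/1.9459 = 0.8696, i.e. 0.87 to 2 decimal places.

0.87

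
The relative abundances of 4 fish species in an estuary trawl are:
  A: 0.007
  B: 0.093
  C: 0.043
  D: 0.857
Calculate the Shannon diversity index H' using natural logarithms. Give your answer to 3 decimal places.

0.523

Each pᵢ ln pᵢ term (working shown to 5 dp, full precision carried): 0.007×(-4.96185)=-0.03473, 0.093×(-2.37516)=-0.22089, 0.043×(-3.14656)=-0.13530, 0.857×(-0.15432)=-0.13225.
Sum = -0.52317, so H' = 0.523.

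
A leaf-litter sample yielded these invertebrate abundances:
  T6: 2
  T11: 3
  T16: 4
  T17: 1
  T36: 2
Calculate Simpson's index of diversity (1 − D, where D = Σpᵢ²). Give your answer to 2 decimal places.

0.76

Total N = 2+3+4+1+2 = 12, so the proportions are 0.1667, 0.25, 0.3333, 0.0833, 0.1667 (working shown to 4 dp, full precision carried).
D = 0.1667² + 0.25² + 0.3333² + 0.0833² + 0.1667² = 0.0278 + 0.0625 + 0.1111 + 0.0069 + 0.0278 = 0.2361.
So 1 − D = 0.7639, i.e. 0.76 to 2 decimal places.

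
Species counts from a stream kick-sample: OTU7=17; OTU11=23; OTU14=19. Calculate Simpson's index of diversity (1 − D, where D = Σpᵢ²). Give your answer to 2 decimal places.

Total N = 17+23+19 = 59, so the proportions are 0.2881, 0.3898, 0.322 (working shown to 4 dp, full precision carried).
D = 0.2881² + 0.3898² + 0.322² = 0.0830 + 0.1520 + 0.1037 = 0.3387.
So 1 − D = 0.6613, i.e. 0.66 to 2 decimal places.

0.66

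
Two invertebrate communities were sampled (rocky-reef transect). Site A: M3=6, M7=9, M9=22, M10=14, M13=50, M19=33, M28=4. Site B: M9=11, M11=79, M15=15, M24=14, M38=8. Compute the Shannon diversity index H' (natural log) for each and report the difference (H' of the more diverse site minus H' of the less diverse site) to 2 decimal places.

Site A: N=138, proportions 0.0435, 0.0652, 0.1594, 0.1014, 0.3623, 0.2391, 0.029, giving H' = 1.6518 (working shown to 4 dp, full precision carried).
Site B: N=127, proportions 0.0866, 0.622, 0.1181, 0.1102, 0.063, giving H' = 1.1767.
Difference = |1.6518 − 1.1767| = 0.4751, i.e. 0.48 to 2 decimal places.

0.48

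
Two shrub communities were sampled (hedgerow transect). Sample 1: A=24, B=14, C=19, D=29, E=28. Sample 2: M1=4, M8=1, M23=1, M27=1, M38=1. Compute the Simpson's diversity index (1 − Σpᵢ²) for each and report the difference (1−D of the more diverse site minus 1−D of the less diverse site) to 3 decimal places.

Sample 1: N=114, proportions 0.21053, 0.12281, 0.16667, 0.25439, 0.24561, giving 1−D = 0.78778 (working shown to 5 dp, full precision carried).
Sample 2: N=8, proportions 0.5, 0.125, 0.125, 0.125, 0.125, giving 1−D = 0.68750.
Difference = |0.78778 − 0.68750| = 0.10028, i.e. 0.100 to 3 decimal places.

0.100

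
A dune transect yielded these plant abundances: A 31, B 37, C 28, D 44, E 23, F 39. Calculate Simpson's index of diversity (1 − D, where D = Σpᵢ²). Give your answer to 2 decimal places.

0.83

Total N = 31+37+28+44+23+39 = 202, so the proportions are 0.1535, 0.1832, 0.1386, 0.2178, 0.1139, 0.1931 (working shown to 4 dp, full precision carried).
D = 0.1535² + 0.1832² + 0.1386² + 0.2178² + 0.1139² + 0.1931² = 0.0236 + 0.0336 + 0.0192 + 0.0474 + 0.0130 + 0.0373 = 0.1740.
So 1 − D = 0.8260, i.e. 0.83 to 2 decimal places.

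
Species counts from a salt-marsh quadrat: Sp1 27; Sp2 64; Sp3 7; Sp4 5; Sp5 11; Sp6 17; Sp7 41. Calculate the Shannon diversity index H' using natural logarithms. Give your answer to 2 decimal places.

Total N = 27+64+7+5+11+17+41 = 172, so the proportions are 0.157, 0.3721, 0.0407, 0.0291, 0.064, 0.0988, 0.2384 (working shown to 4 dp, full precision carried).
Each pᵢ ln pᵢ term: 0.157×(-1.8517)=-0.2907, 0.3721×(-0.9886)=-0.3679, 0.0407×(-3.2016)=-0.1303, 0.0291×(-3.5381)=-0.1029, 0.064×(-2.7496)=-0.1758, 0.0988×(-2.3143)=-0.2287, 0.2384×(-1.4339)=-0.3418.
Sum = -1.6381, so H' = 1.64.

1.64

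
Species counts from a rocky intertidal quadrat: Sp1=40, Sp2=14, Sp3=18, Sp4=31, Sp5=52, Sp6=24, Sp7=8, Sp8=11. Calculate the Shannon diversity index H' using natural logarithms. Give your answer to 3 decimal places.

Total N = 40+14+18+31+52+24+8+11 = 198, so the proportions are 0.20202, 0.07071, 0.09091, 0.15657, 0.26263, 0.12121, 0.0404, 0.05556 (working shown to 5 dp, full precision carried).
Each pᵢ ln pᵢ term: 0.20202×(-1.59939)=-0.32311, 0.07071×(-2.64921)=-0.18732, 0.09091×(-2.39790)=-0.21799, 0.15657×(-1.85428)=-0.29032, 0.26263×(-1.33702)=-0.35114, 0.12121×(-2.11021)=-0.25578, 0.0404×(-3.20883)=-0.12965, 0.05556×(-2.89037)=-0.16058.
Sum = -1.91588, so H' = 1.916.

1.916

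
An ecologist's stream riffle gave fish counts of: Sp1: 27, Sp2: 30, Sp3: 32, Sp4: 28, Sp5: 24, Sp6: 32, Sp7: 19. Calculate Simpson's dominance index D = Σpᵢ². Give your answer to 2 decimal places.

0.15

Total N = 27+30+32+28+24+32+19 = 192, so the proportions are 0.1406, 0.1562, 0.1667, 0.1458, 0.125, 0.1667, 0.099 (working shown to 4 dp, full precision carried).
D = 0.1406² + 0.1562² + 0.1667² + 0.1458² + 0.125² + 0.1667² + 0.099² = 0.0198 + 0.0244 + 0.0278 + 0.0213 + 0.0156 + 0.0278 + 0.0098 = 0.1464.
To 2 decimal places, D = 0.15.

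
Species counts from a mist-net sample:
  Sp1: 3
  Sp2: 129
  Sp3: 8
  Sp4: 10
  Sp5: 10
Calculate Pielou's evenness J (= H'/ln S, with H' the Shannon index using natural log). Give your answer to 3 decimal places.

0.463

Total N = 3+129+8+10+10 = 160, so the proportions are 0.01875, 0.80625, 0.05, 0.0625, 0.0625 (working shown to 5 dp, full precision carried).
H' = −Σ pᵢ ln pᵢ = −((-0.07456) + (-0.17364) + (-0.14979) + (-0.17329) + (-0.17329)) = 0.74456.
With S = 5 species, ln S = 1.60944, so J = 0.74456/1.60944 = 0.46262, i.e. 0.463 to 3 decimal places.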